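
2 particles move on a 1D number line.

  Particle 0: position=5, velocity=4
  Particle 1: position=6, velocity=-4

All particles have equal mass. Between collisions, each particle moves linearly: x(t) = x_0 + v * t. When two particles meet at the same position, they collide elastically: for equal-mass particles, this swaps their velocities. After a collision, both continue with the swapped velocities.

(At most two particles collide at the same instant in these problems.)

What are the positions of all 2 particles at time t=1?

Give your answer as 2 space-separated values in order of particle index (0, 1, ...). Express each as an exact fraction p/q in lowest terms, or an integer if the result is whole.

Collision at t=1/8: particles 0 and 1 swap velocities; positions: p0=11/2 p1=11/2; velocities now: v0=-4 v1=4
Advance to t=1 (no further collisions before then); velocities: v0=-4 v1=4; positions = 2 9

Answer: 2 9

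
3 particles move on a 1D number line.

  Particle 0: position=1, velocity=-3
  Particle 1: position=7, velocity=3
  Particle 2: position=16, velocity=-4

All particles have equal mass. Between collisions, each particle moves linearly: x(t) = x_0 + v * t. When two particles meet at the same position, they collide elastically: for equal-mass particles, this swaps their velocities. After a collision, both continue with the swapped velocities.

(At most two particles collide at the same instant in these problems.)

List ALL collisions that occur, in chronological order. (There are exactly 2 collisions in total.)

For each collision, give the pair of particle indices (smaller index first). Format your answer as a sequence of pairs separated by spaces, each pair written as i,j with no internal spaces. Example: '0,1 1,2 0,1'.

Answer: 1,2 0,1

Derivation:
Collision at t=9/7: particles 1 and 2 swap velocities; positions: p0=-20/7 p1=76/7 p2=76/7; velocities now: v0=-3 v1=-4 v2=3
Collision at t=15: particles 0 and 1 swap velocities; positions: p0=-44 p1=-44 p2=52; velocities now: v0=-4 v1=-3 v2=3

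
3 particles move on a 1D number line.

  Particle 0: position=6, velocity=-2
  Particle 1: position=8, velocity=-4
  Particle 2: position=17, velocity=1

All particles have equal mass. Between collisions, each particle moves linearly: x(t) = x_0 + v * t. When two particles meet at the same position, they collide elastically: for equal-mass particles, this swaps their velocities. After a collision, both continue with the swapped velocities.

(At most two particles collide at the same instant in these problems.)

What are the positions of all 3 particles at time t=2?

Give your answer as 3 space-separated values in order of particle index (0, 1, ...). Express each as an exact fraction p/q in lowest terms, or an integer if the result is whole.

Collision at t=1: particles 0 and 1 swap velocities; positions: p0=4 p1=4 p2=18; velocities now: v0=-4 v1=-2 v2=1
Advance to t=2 (no further collisions before then); velocities: v0=-4 v1=-2 v2=1; positions = 0 2 19

Answer: 0 2 19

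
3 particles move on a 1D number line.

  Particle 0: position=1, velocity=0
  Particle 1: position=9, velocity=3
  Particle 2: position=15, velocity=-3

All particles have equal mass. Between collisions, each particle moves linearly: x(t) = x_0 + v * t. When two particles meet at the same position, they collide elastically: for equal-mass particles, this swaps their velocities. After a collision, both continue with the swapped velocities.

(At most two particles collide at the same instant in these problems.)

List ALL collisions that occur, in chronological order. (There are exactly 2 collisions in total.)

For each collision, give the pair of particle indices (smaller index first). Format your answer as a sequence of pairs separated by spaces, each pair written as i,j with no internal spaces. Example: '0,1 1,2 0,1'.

Collision at t=1: particles 1 and 2 swap velocities; positions: p0=1 p1=12 p2=12; velocities now: v0=0 v1=-3 v2=3
Collision at t=14/3: particles 0 and 1 swap velocities; positions: p0=1 p1=1 p2=23; velocities now: v0=-3 v1=0 v2=3

Answer: 1,2 0,1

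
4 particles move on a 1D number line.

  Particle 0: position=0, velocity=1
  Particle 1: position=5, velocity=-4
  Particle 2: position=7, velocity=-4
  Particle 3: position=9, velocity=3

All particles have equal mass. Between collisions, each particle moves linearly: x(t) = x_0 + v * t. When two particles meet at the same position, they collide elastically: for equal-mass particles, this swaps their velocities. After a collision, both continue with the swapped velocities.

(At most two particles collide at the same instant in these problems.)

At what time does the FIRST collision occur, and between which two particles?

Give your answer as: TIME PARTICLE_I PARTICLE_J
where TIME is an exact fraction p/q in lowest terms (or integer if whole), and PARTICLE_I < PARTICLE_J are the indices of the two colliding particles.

Pair (0,1): pos 0,5 vel 1,-4 -> gap=5, closing at 5/unit, collide at t=1
Pair (1,2): pos 5,7 vel -4,-4 -> not approaching (rel speed 0 <= 0)
Pair (2,3): pos 7,9 vel -4,3 -> not approaching (rel speed -7 <= 0)
Earliest collision: t=1 between 0 and 1

Answer: 1 0 1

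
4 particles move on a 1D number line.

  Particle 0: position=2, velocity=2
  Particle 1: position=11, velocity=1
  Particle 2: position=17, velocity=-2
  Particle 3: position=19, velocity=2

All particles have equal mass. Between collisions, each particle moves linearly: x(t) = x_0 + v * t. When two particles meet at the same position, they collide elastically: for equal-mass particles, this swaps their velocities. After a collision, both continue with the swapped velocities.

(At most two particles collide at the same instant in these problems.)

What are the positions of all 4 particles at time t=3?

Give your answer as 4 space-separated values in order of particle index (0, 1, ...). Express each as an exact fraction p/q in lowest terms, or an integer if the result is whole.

Answer: 8 11 14 25

Derivation:
Collision at t=2: particles 1 and 2 swap velocities; positions: p0=6 p1=13 p2=13 p3=23; velocities now: v0=2 v1=-2 v2=1 v3=2
Advance to t=3 (no further collisions before then); velocities: v0=2 v1=-2 v2=1 v3=2; positions = 8 11 14 25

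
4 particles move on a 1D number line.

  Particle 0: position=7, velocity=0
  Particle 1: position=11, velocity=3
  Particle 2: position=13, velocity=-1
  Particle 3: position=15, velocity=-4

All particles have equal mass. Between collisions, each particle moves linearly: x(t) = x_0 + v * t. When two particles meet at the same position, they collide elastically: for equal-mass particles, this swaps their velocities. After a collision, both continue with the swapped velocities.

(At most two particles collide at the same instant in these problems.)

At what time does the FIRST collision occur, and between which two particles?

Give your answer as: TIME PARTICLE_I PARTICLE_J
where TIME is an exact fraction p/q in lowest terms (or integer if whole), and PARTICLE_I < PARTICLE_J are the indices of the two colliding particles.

Answer: 1/2 1 2

Derivation:
Pair (0,1): pos 7,11 vel 0,3 -> not approaching (rel speed -3 <= 0)
Pair (1,2): pos 11,13 vel 3,-1 -> gap=2, closing at 4/unit, collide at t=1/2
Pair (2,3): pos 13,15 vel -1,-4 -> gap=2, closing at 3/unit, collide at t=2/3
Earliest collision: t=1/2 between 1 and 2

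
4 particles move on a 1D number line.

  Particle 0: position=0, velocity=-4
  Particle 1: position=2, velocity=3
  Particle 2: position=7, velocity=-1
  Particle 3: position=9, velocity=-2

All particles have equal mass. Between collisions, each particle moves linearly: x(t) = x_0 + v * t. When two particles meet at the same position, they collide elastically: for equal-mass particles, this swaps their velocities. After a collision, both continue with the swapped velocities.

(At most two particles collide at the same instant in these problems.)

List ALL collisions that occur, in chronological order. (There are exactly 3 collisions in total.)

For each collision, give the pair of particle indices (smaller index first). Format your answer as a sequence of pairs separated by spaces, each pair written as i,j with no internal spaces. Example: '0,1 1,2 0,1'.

Answer: 1,2 2,3 1,2

Derivation:
Collision at t=5/4: particles 1 and 2 swap velocities; positions: p0=-5 p1=23/4 p2=23/4 p3=13/2; velocities now: v0=-4 v1=-1 v2=3 v3=-2
Collision at t=7/5: particles 2 and 3 swap velocities; positions: p0=-28/5 p1=28/5 p2=31/5 p3=31/5; velocities now: v0=-4 v1=-1 v2=-2 v3=3
Collision at t=2: particles 1 and 2 swap velocities; positions: p0=-8 p1=5 p2=5 p3=8; velocities now: v0=-4 v1=-2 v2=-1 v3=3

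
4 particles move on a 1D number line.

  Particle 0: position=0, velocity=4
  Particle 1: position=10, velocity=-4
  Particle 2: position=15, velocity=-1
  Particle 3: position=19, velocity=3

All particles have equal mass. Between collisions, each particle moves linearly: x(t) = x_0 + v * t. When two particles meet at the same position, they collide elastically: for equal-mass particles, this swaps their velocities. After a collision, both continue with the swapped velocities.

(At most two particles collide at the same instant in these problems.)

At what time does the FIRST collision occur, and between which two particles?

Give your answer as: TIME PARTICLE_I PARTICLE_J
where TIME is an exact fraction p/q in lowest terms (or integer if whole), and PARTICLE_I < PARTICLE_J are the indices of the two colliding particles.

Answer: 5/4 0 1

Derivation:
Pair (0,1): pos 0,10 vel 4,-4 -> gap=10, closing at 8/unit, collide at t=5/4
Pair (1,2): pos 10,15 vel -4,-1 -> not approaching (rel speed -3 <= 0)
Pair (2,3): pos 15,19 vel -1,3 -> not approaching (rel speed -4 <= 0)
Earliest collision: t=5/4 between 0 and 1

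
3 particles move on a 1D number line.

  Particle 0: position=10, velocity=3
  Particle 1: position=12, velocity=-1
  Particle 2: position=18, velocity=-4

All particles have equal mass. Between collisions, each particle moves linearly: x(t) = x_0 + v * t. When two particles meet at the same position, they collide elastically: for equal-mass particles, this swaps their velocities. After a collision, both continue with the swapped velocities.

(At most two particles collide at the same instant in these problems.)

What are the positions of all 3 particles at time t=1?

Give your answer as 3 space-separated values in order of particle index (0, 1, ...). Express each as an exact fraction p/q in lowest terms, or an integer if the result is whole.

Answer: 11 13 14

Derivation:
Collision at t=1/2: particles 0 and 1 swap velocities; positions: p0=23/2 p1=23/2 p2=16; velocities now: v0=-1 v1=3 v2=-4
Advance to t=1 (no further collisions before then); velocities: v0=-1 v1=3 v2=-4; positions = 11 13 14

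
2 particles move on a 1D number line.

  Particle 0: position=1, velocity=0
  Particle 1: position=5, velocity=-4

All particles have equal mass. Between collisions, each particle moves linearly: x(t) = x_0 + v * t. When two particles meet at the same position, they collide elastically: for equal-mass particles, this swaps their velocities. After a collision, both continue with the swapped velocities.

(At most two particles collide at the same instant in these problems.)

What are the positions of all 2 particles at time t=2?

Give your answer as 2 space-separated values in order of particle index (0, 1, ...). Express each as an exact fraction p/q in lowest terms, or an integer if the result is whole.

Answer: -3 1

Derivation:
Collision at t=1: particles 0 and 1 swap velocities; positions: p0=1 p1=1; velocities now: v0=-4 v1=0
Advance to t=2 (no further collisions before then); velocities: v0=-4 v1=0; positions = -3 1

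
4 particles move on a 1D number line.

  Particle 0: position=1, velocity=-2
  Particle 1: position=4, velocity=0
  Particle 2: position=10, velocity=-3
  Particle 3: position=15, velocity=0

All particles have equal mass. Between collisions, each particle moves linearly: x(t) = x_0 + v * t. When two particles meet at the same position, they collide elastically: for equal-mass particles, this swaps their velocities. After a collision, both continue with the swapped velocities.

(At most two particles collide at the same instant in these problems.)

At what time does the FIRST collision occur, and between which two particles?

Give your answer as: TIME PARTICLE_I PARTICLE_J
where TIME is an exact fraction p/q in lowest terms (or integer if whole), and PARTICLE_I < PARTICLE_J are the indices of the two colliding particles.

Pair (0,1): pos 1,4 vel -2,0 -> not approaching (rel speed -2 <= 0)
Pair (1,2): pos 4,10 vel 0,-3 -> gap=6, closing at 3/unit, collide at t=2
Pair (2,3): pos 10,15 vel -3,0 -> not approaching (rel speed -3 <= 0)
Earliest collision: t=2 between 1 and 2

Answer: 2 1 2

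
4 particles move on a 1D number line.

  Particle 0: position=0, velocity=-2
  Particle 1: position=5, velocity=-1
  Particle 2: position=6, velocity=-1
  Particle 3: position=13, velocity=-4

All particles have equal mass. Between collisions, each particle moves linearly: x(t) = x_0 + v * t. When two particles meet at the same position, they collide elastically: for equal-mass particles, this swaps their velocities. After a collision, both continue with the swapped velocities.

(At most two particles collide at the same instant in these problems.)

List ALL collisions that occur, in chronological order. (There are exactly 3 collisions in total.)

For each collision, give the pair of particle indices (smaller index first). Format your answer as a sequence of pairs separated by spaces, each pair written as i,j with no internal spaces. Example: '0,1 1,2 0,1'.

Answer: 2,3 1,2 0,1

Derivation:
Collision at t=7/3: particles 2 and 3 swap velocities; positions: p0=-14/3 p1=8/3 p2=11/3 p3=11/3; velocities now: v0=-2 v1=-1 v2=-4 v3=-1
Collision at t=8/3: particles 1 and 2 swap velocities; positions: p0=-16/3 p1=7/3 p2=7/3 p3=10/3; velocities now: v0=-2 v1=-4 v2=-1 v3=-1
Collision at t=13/2: particles 0 and 1 swap velocities; positions: p0=-13 p1=-13 p2=-3/2 p3=-1/2; velocities now: v0=-4 v1=-2 v2=-1 v3=-1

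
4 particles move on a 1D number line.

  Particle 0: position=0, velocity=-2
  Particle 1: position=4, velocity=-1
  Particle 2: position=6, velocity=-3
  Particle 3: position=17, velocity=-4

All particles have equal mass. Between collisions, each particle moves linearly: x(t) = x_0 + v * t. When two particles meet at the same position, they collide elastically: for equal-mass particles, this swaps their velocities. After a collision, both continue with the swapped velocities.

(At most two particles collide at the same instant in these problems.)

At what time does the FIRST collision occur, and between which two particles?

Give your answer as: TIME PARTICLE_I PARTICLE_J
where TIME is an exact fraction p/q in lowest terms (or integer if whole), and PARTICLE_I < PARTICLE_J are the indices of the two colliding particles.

Answer: 1 1 2

Derivation:
Pair (0,1): pos 0,4 vel -2,-1 -> not approaching (rel speed -1 <= 0)
Pair (1,2): pos 4,6 vel -1,-3 -> gap=2, closing at 2/unit, collide at t=1
Pair (2,3): pos 6,17 vel -3,-4 -> gap=11, closing at 1/unit, collide at t=11
Earliest collision: t=1 between 1 and 2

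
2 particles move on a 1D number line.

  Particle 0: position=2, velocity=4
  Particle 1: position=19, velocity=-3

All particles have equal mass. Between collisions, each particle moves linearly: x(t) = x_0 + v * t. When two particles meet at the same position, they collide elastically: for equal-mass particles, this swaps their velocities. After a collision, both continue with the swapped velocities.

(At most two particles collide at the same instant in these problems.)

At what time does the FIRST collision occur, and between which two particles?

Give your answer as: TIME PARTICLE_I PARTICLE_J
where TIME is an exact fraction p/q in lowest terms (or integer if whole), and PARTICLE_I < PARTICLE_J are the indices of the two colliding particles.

Answer: 17/7 0 1

Derivation:
Pair (0,1): pos 2,19 vel 4,-3 -> gap=17, closing at 7/unit, collide at t=17/7
Earliest collision: t=17/7 between 0 and 1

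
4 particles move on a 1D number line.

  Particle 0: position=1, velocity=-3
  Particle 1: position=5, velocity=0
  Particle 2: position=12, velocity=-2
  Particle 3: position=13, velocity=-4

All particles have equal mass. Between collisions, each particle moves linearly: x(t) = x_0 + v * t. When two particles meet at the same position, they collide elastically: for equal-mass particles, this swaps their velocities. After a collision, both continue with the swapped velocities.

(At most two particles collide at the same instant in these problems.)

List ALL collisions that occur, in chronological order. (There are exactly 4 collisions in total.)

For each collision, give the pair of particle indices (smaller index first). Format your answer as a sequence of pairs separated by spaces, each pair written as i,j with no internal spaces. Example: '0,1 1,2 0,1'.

Collision at t=1/2: particles 2 and 3 swap velocities; positions: p0=-1/2 p1=5 p2=11 p3=11; velocities now: v0=-3 v1=0 v2=-4 v3=-2
Collision at t=2: particles 1 and 2 swap velocities; positions: p0=-5 p1=5 p2=5 p3=8; velocities now: v0=-3 v1=-4 v2=0 v3=-2
Collision at t=7/2: particles 2 and 3 swap velocities; positions: p0=-19/2 p1=-1 p2=5 p3=5; velocities now: v0=-3 v1=-4 v2=-2 v3=0
Collision at t=12: particles 0 and 1 swap velocities; positions: p0=-35 p1=-35 p2=-12 p3=5; velocities now: v0=-4 v1=-3 v2=-2 v3=0

Answer: 2,3 1,2 2,3 0,1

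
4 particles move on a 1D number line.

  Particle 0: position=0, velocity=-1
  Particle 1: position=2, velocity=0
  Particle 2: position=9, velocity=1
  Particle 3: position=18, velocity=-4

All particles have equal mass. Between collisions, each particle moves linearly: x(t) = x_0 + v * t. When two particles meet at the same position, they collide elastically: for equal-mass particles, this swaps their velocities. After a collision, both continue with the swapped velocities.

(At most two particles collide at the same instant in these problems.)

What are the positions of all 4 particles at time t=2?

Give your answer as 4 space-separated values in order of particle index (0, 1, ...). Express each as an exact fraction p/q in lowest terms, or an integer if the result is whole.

Answer: -2 2 10 11

Derivation:
Collision at t=9/5: particles 2 and 3 swap velocities; positions: p0=-9/5 p1=2 p2=54/5 p3=54/5; velocities now: v0=-1 v1=0 v2=-4 v3=1
Advance to t=2 (no further collisions before then); velocities: v0=-1 v1=0 v2=-4 v3=1; positions = -2 2 10 11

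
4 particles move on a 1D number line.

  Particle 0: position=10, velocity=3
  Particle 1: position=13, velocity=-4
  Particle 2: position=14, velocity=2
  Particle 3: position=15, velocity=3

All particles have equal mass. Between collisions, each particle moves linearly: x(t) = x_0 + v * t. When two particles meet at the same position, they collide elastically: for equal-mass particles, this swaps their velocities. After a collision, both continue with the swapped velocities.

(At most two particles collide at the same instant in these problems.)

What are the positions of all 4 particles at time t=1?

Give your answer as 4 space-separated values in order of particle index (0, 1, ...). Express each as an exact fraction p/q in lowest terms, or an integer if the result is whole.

Answer: 9 13 16 18

Derivation:
Collision at t=3/7: particles 0 and 1 swap velocities; positions: p0=79/7 p1=79/7 p2=104/7 p3=114/7; velocities now: v0=-4 v1=3 v2=2 v3=3
Advance to t=1 (no further collisions before then); velocities: v0=-4 v1=3 v2=2 v3=3; positions = 9 13 16 18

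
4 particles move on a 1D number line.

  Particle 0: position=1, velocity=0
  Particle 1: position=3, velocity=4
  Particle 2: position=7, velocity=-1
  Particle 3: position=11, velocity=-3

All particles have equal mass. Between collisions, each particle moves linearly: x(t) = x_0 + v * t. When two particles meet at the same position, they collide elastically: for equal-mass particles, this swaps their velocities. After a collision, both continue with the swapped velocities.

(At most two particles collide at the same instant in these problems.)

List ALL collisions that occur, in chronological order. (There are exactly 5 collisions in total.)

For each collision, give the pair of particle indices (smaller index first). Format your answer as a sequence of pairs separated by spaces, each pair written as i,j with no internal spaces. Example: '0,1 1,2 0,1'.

Collision at t=4/5: particles 1 and 2 swap velocities; positions: p0=1 p1=31/5 p2=31/5 p3=43/5; velocities now: v0=0 v1=-1 v2=4 v3=-3
Collision at t=8/7: particles 2 and 3 swap velocities; positions: p0=1 p1=41/7 p2=53/7 p3=53/7; velocities now: v0=0 v1=-1 v2=-3 v3=4
Collision at t=2: particles 1 and 2 swap velocities; positions: p0=1 p1=5 p2=5 p3=11; velocities now: v0=0 v1=-3 v2=-1 v3=4
Collision at t=10/3: particles 0 and 1 swap velocities; positions: p0=1 p1=1 p2=11/3 p3=49/3; velocities now: v0=-3 v1=0 v2=-1 v3=4
Collision at t=6: particles 1 and 2 swap velocities; positions: p0=-7 p1=1 p2=1 p3=27; velocities now: v0=-3 v1=-1 v2=0 v3=4

Answer: 1,2 2,3 1,2 0,1 1,2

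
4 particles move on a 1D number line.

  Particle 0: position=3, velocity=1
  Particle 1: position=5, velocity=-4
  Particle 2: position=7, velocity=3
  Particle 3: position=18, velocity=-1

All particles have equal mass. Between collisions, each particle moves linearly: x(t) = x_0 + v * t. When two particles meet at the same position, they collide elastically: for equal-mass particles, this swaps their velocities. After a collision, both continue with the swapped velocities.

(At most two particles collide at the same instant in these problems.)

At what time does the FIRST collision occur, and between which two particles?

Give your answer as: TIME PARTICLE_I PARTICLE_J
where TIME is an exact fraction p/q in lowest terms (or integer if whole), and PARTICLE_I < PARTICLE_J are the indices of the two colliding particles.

Answer: 2/5 0 1

Derivation:
Pair (0,1): pos 3,5 vel 1,-4 -> gap=2, closing at 5/unit, collide at t=2/5
Pair (1,2): pos 5,7 vel -4,3 -> not approaching (rel speed -7 <= 0)
Pair (2,3): pos 7,18 vel 3,-1 -> gap=11, closing at 4/unit, collide at t=11/4
Earliest collision: t=2/5 between 0 and 1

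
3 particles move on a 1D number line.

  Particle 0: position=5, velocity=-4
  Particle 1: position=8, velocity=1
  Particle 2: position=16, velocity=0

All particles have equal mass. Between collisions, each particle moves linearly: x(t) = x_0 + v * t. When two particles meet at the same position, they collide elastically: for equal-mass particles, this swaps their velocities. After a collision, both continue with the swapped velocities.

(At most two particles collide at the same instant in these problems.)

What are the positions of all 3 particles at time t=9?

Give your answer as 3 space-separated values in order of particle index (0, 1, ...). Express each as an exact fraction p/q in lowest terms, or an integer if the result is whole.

Answer: -31 16 17

Derivation:
Collision at t=8: particles 1 and 2 swap velocities; positions: p0=-27 p1=16 p2=16; velocities now: v0=-4 v1=0 v2=1
Advance to t=9 (no further collisions before then); velocities: v0=-4 v1=0 v2=1; positions = -31 16 17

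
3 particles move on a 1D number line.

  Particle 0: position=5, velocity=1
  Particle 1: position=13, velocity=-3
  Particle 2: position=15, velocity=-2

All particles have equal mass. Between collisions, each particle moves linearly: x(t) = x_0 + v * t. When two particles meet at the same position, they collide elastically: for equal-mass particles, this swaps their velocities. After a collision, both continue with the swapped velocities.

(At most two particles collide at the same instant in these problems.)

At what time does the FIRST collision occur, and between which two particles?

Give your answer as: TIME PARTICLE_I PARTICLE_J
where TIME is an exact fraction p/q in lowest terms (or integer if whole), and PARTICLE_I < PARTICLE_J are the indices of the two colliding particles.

Answer: 2 0 1

Derivation:
Pair (0,1): pos 5,13 vel 1,-3 -> gap=8, closing at 4/unit, collide at t=2
Pair (1,2): pos 13,15 vel -3,-2 -> not approaching (rel speed -1 <= 0)
Earliest collision: t=2 between 0 and 1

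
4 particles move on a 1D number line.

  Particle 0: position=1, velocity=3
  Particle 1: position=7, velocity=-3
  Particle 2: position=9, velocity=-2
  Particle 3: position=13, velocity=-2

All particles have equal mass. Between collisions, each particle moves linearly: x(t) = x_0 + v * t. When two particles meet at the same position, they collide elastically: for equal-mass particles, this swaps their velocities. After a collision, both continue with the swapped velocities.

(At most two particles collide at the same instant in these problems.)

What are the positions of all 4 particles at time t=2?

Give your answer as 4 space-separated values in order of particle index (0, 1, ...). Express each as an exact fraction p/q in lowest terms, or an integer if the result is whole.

Collision at t=1: particles 0 and 1 swap velocities; positions: p0=4 p1=4 p2=7 p3=11; velocities now: v0=-3 v1=3 v2=-2 v3=-2
Collision at t=8/5: particles 1 and 2 swap velocities; positions: p0=11/5 p1=29/5 p2=29/5 p3=49/5; velocities now: v0=-3 v1=-2 v2=3 v3=-2
Advance to t=2 (no further collisions before then); velocities: v0=-3 v1=-2 v2=3 v3=-2; positions = 1 5 7 9

Answer: 1 5 7 9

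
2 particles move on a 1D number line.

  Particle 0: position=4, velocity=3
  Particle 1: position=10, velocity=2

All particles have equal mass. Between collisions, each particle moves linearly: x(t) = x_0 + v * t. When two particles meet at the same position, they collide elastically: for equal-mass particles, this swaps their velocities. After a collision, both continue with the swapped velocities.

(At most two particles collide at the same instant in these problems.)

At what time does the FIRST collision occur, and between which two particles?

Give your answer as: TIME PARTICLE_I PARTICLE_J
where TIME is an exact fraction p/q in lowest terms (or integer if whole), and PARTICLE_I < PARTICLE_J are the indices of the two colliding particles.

Answer: 6 0 1

Derivation:
Pair (0,1): pos 4,10 vel 3,2 -> gap=6, closing at 1/unit, collide at t=6
Earliest collision: t=6 between 0 and 1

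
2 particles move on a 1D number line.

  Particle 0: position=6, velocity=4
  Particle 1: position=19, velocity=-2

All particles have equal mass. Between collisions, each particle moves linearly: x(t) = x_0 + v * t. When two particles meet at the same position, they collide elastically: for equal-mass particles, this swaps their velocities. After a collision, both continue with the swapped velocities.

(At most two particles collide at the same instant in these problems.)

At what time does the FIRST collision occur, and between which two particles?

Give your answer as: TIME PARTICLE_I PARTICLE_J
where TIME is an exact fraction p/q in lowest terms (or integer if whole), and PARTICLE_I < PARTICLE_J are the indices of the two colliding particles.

Answer: 13/6 0 1

Derivation:
Pair (0,1): pos 6,19 vel 4,-2 -> gap=13, closing at 6/unit, collide at t=13/6
Earliest collision: t=13/6 between 0 and 1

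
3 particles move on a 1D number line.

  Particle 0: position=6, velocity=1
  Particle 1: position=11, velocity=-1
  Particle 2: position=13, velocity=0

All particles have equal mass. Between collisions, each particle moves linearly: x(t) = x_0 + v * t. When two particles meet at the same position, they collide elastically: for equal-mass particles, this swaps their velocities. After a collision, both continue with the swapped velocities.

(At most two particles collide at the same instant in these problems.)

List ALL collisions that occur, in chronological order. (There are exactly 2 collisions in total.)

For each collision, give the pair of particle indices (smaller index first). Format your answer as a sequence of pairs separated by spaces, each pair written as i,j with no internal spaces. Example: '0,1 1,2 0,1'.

Collision at t=5/2: particles 0 and 1 swap velocities; positions: p0=17/2 p1=17/2 p2=13; velocities now: v0=-1 v1=1 v2=0
Collision at t=7: particles 1 and 2 swap velocities; positions: p0=4 p1=13 p2=13; velocities now: v0=-1 v1=0 v2=1

Answer: 0,1 1,2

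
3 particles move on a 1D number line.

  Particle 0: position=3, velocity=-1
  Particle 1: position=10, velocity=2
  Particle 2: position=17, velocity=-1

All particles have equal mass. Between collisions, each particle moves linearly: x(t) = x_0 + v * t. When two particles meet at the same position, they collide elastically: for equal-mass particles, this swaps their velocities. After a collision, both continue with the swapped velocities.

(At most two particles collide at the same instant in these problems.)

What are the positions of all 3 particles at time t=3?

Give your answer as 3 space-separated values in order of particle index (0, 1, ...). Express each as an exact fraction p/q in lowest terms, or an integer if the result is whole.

Collision at t=7/3: particles 1 and 2 swap velocities; positions: p0=2/3 p1=44/3 p2=44/3; velocities now: v0=-1 v1=-1 v2=2
Advance to t=3 (no further collisions before then); velocities: v0=-1 v1=-1 v2=2; positions = 0 14 16

Answer: 0 14 16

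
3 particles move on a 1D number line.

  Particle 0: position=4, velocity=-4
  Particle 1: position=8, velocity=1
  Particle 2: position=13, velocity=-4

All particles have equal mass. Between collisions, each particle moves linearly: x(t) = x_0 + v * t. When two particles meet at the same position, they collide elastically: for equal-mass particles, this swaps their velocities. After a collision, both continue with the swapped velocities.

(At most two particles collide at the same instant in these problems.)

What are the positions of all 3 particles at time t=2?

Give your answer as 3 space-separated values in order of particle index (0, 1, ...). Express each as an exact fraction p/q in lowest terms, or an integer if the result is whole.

Answer: -4 5 10

Derivation:
Collision at t=1: particles 1 and 2 swap velocities; positions: p0=0 p1=9 p2=9; velocities now: v0=-4 v1=-4 v2=1
Advance to t=2 (no further collisions before then); velocities: v0=-4 v1=-4 v2=1; positions = -4 5 10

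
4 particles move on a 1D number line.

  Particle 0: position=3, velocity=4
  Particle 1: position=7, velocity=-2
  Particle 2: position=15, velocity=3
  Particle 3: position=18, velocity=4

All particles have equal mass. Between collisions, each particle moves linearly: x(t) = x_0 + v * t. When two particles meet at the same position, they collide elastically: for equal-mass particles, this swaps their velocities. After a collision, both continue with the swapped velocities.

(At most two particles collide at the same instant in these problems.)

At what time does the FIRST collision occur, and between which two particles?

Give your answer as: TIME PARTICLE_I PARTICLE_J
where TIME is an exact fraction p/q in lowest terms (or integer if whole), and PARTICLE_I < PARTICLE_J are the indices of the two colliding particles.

Pair (0,1): pos 3,7 vel 4,-2 -> gap=4, closing at 6/unit, collide at t=2/3
Pair (1,2): pos 7,15 vel -2,3 -> not approaching (rel speed -5 <= 0)
Pair (2,3): pos 15,18 vel 3,4 -> not approaching (rel speed -1 <= 0)
Earliest collision: t=2/3 between 0 and 1

Answer: 2/3 0 1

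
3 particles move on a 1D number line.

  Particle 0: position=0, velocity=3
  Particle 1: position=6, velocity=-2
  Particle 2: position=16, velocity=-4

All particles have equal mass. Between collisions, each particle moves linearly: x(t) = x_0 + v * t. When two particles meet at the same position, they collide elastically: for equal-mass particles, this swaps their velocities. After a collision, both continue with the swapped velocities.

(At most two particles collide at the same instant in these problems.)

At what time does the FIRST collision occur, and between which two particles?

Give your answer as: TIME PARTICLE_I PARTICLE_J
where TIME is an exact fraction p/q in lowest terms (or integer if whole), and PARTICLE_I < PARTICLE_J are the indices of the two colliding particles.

Pair (0,1): pos 0,6 vel 3,-2 -> gap=6, closing at 5/unit, collide at t=6/5
Pair (1,2): pos 6,16 vel -2,-4 -> gap=10, closing at 2/unit, collide at t=5
Earliest collision: t=6/5 between 0 and 1

Answer: 6/5 0 1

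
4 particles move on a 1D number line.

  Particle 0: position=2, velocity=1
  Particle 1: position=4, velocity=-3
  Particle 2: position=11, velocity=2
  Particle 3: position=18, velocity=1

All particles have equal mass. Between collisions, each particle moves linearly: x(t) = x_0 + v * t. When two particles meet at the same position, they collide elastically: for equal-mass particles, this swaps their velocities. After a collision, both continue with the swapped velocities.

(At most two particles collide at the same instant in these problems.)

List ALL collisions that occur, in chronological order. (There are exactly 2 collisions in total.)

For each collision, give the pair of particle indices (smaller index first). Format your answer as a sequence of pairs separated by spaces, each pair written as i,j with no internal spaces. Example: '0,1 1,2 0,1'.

Collision at t=1/2: particles 0 and 1 swap velocities; positions: p0=5/2 p1=5/2 p2=12 p3=37/2; velocities now: v0=-3 v1=1 v2=2 v3=1
Collision at t=7: particles 2 and 3 swap velocities; positions: p0=-17 p1=9 p2=25 p3=25; velocities now: v0=-3 v1=1 v2=1 v3=2

Answer: 0,1 2,3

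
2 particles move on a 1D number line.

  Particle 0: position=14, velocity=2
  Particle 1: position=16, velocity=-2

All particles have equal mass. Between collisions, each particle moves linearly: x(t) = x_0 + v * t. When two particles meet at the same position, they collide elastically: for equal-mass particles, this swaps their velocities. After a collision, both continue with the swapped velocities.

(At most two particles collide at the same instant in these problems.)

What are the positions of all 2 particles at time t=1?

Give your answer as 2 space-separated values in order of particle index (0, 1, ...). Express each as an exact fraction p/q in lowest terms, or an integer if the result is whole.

Collision at t=1/2: particles 0 and 1 swap velocities; positions: p0=15 p1=15; velocities now: v0=-2 v1=2
Advance to t=1 (no further collisions before then); velocities: v0=-2 v1=2; positions = 14 16

Answer: 14 16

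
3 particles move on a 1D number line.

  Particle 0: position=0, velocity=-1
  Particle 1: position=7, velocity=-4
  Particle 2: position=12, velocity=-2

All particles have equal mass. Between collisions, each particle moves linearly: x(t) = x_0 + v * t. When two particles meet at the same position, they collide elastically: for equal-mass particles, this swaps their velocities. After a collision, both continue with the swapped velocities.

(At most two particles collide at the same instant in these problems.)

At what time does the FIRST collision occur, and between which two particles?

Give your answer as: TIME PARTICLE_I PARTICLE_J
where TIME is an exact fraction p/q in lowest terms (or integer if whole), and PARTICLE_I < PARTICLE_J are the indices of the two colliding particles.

Answer: 7/3 0 1

Derivation:
Pair (0,1): pos 0,7 vel -1,-4 -> gap=7, closing at 3/unit, collide at t=7/3
Pair (1,2): pos 7,12 vel -4,-2 -> not approaching (rel speed -2 <= 0)
Earliest collision: t=7/3 between 0 and 1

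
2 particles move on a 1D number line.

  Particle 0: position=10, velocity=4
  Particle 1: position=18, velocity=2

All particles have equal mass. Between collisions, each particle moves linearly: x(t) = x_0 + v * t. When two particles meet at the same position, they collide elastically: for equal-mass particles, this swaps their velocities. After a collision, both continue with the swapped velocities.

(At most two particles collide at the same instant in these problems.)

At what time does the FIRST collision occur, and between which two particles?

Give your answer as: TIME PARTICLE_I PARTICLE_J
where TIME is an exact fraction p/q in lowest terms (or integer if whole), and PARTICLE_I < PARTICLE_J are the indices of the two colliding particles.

Pair (0,1): pos 10,18 vel 4,2 -> gap=8, closing at 2/unit, collide at t=4
Earliest collision: t=4 between 0 and 1

Answer: 4 0 1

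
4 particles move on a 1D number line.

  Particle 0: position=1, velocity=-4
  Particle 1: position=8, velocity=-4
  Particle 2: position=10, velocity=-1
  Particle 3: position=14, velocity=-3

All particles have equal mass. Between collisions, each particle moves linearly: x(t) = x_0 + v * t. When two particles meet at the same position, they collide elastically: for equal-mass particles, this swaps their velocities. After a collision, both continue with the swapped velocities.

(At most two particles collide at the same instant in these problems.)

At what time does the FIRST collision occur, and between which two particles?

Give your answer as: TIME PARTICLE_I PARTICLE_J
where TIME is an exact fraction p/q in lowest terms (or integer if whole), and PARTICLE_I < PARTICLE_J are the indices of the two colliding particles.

Answer: 2 2 3

Derivation:
Pair (0,1): pos 1,8 vel -4,-4 -> not approaching (rel speed 0 <= 0)
Pair (1,2): pos 8,10 vel -4,-1 -> not approaching (rel speed -3 <= 0)
Pair (2,3): pos 10,14 vel -1,-3 -> gap=4, closing at 2/unit, collide at t=2
Earliest collision: t=2 between 2 and 3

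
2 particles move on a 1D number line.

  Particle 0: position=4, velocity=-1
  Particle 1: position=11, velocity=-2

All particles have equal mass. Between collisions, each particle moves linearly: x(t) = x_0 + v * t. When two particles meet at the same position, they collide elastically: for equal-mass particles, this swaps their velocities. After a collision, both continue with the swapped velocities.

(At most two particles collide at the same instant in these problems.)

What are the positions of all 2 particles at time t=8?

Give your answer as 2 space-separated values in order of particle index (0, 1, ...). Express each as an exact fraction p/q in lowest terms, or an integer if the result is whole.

Answer: -5 -4

Derivation:
Collision at t=7: particles 0 and 1 swap velocities; positions: p0=-3 p1=-3; velocities now: v0=-2 v1=-1
Advance to t=8 (no further collisions before then); velocities: v0=-2 v1=-1; positions = -5 -4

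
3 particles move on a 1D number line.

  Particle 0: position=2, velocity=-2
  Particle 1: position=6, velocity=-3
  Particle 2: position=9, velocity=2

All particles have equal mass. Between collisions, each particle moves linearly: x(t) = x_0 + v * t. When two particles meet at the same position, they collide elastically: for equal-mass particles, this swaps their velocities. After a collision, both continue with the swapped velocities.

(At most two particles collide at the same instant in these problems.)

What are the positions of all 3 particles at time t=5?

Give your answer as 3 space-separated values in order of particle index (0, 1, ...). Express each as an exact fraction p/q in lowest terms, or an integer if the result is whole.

Collision at t=4: particles 0 and 1 swap velocities; positions: p0=-6 p1=-6 p2=17; velocities now: v0=-3 v1=-2 v2=2
Advance to t=5 (no further collisions before then); velocities: v0=-3 v1=-2 v2=2; positions = -9 -8 19

Answer: -9 -8 19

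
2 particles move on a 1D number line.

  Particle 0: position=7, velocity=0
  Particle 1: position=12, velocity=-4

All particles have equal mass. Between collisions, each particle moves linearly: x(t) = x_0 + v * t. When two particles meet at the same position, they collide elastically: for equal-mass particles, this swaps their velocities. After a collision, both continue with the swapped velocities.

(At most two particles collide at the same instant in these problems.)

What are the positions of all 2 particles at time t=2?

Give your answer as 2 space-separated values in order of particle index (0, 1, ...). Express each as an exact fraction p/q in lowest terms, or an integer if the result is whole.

Collision at t=5/4: particles 0 and 1 swap velocities; positions: p0=7 p1=7; velocities now: v0=-4 v1=0
Advance to t=2 (no further collisions before then); velocities: v0=-4 v1=0; positions = 4 7

Answer: 4 7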